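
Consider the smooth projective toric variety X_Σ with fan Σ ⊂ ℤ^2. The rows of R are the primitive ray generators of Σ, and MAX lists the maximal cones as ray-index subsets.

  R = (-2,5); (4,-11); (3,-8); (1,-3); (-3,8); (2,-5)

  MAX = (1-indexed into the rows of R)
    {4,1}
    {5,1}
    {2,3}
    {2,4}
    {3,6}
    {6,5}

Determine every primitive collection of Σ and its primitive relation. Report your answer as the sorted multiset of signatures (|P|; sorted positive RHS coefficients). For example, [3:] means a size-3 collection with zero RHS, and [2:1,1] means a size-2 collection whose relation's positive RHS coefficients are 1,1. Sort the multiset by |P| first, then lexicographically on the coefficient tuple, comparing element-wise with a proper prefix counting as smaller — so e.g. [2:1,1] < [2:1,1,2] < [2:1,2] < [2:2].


9 collections generate NE(X_Σ); each relation:

  {1,6}:  v_{1} + v_{6} = 0  ⇒ sig = [2:]
  {3,5}:  v_{3} + v_{5} = 0  ⇒ sig = [2:]
  {1,3}:  v_{1} + v_{3} = v_{4}  ⇒ sig = [2:1]
  {2,5}:  v_{2} + v_{5} = v_{4}  ⇒ sig = [2:1]
  {3,4}:  v_{3} + v_{4} = v_{2}  ⇒ sig = [2:1]
  {4,5}:  v_{4} + v_{5} = v_{1}  ⇒ sig = [2:1]
  {4,6}:  v_{4} + v_{6} = v_{3}  ⇒ sig = [2:1]
  {1,2}:  v_{1} + v_{2} = 2·v_{4}  ⇒ sig = [2:2]
  {2,6}:  v_{2} + v_{6} = 2·v_{3}  ⇒ sig = [2:2]

so the primitive-relation signature multiset is
[[2:], [2:], [2:1], [2:1], [2:1], [2:1], [2:1], [2:2], [2:2]]


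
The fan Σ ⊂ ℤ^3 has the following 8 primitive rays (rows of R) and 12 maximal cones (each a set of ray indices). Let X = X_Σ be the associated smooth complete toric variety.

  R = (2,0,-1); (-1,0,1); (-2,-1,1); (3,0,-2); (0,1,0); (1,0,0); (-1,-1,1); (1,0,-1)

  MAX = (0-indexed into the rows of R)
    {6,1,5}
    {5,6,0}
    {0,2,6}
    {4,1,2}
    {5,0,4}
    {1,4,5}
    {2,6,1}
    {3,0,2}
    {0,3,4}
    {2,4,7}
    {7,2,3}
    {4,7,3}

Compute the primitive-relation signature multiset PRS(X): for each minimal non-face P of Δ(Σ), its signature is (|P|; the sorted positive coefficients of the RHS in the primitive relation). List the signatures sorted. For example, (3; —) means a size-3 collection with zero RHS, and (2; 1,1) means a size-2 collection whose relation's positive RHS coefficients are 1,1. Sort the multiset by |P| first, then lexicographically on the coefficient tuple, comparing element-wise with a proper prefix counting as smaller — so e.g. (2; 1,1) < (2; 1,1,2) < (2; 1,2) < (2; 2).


Δ(Σ) — 8 vertices, 12 min non-faces:

  P={1,7}:  v_{1} + v_{7} = 0 ; sig = (2; —)
  P={0,1}:  v_{0} + v_{1} = v_{5} ; sig = (2; 1)
  P={0,7}:  v_{0} + v_{7} = v_{3} ; sig = (2; 1)
  P={1,3}:  v_{1} + v_{3} = v_{0} ; sig = (2; 1)
  P={2,5}:  v_{2} + v_{5} = v_{6} ; sig = (2; 1)
  P={4,6}:  v_{4} + v_{6} = v_{1} ; sig = (2; 1)
  P={5,7}:  v_{5} + v_{7} = v_{0} ; sig = (2; 1)
  P={6,7}:  v_{6} + v_{7} = v_{0} + v_{2} ; sig = (2; 1,1)
  P={3,6}:  v_{3} + v_{6} = 2·v_{0} + v_{2} ; sig = (2; 1,2)
  P={3,5}:  v_{3} + v_{5} = 2·v_{0} ; sig = (2; 2)
  P={0,2,4}:  v_{0} + v_{2} + v_{4} = 0 ; sig = (3; —)
  P={2,3,4}:  v_{2} + v_{3} + v_{4} = v_{7} ; sig = (3; 1)

Signatures (|P|; sorted positive RHS coefficients), sorted:
    (2; —)
    (2; 1)
    (2; 1)
    (2; 1)
    (2; 1)
    (2; 1)
    (2; 1)
    (2; 1,1)
    (2; 1,2)
    (2; 2)
    (3; —)
    (3; 1)


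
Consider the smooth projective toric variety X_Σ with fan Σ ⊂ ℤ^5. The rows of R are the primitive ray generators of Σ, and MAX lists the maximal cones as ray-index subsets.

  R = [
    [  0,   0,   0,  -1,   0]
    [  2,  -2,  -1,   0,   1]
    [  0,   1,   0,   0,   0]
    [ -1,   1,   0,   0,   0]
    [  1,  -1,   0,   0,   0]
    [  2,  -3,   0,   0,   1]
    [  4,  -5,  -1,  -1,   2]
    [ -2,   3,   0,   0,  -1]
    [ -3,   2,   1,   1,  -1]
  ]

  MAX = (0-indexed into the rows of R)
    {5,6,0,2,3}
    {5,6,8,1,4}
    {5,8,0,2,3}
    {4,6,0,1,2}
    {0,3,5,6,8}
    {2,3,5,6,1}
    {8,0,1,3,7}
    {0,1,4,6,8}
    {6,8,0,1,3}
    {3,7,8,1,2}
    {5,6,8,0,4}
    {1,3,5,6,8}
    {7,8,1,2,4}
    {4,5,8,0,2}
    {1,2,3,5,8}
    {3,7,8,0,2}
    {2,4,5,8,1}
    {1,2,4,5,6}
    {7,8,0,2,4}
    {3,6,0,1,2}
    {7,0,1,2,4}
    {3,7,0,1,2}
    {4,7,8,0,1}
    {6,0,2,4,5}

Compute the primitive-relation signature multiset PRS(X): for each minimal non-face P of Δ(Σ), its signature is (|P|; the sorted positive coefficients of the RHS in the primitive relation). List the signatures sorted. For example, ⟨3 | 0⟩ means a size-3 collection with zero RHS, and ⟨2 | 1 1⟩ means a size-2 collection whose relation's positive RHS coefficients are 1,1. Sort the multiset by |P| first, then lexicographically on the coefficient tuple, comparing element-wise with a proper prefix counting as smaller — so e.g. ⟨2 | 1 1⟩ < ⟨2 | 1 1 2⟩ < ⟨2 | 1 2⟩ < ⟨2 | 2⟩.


Minimal non-faces — 6 found among 9 rays, 24 max cones:

  P = {3,4}:  v_{3} + v_{4} = 0  ⟹  sig = ⟨2 | 0⟩
  P = {5,7}:  v_{5} + v_{7} = 0  ⟹  sig = ⟨2 | 0⟩
  P = {6,7}:  v_{6} + v_{7} = v_{0} + v_{1}  ⟹  sig = ⟨2 | 1 1⟩
  P = {0,1,5}:  v_{0} + v_{1} + v_{5} = v_{6}  ⟹  sig = ⟨3 | 1⟩
  P = {2,6,8}:  v_{2} + v_{6} + v_{8} = v_{3} + v_{5}  ⟹  sig = ⟨3 | 1 1⟩
  P = {0,1,2,8}:  v_{0} + v_{1} + v_{2} + v_{8} = v_{3}  ⟹  sig = ⟨4 | 1⟩

Signatures (|P|; sorted positive RHS coefficients), sorted:
    |P|=2: 3 collections, coeffs (), (), (1,1)
    |P|=3: 2 collections, coeffs (1), (1,1)
    |P|=4: 1 collection, coeffs (1)


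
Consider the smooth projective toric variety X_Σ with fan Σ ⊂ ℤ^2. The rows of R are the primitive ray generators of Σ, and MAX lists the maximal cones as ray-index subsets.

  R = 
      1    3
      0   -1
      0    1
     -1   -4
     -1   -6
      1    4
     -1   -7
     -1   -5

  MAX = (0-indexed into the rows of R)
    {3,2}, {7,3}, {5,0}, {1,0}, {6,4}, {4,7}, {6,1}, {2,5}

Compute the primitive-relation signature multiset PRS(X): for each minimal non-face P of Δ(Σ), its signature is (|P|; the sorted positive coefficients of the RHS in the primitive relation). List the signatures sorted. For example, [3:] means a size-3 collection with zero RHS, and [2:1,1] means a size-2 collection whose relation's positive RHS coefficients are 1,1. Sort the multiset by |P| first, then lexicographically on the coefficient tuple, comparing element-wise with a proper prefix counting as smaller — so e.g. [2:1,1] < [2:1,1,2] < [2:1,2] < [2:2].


20 minimal non-faces of Δ(Σ) (on 8 rays):

  • {1,2}:  v_{1} + v_{2} = 0 — sig = [2:]
  • {3,5}:  v_{3} + v_{5} = 0 — sig = [2:]
  • {0,2}:  v_{0} + v_{2} = v_{5} — sig = [2:1]
  • {0,3}:  v_{0} + v_{3} = v_{1} — sig = [2:1]
  • {1,3}:  v_{1} + v_{3} = v_{7} — sig = [2:1]
  • {1,4}:  v_{1} + v_{4} = v_{6} — sig = [2:1]
  • {1,5}:  v_{1} + v_{5} = v_{0} — sig = [2:1]
  • {1,7}:  v_{1} + v_{7} = v_{4} — sig = [2:1]
  • {2,4}:  v_{2} + v_{4} = v_{7} — sig = [2:1]
  • {2,6}:  v_{2} + v_{6} = v_{4} — sig = [2:1]
  • {2,7}:  v_{2} + v_{7} = v_{3} — sig = [2:1]
  • {5,7}:  v_{5} + v_{7} = v_{1} — sig = [2:1]
  • {3,6}:  v_{3} + v_{6} = v_{4} + v_{7} — sig = [2:1,1]
  • {0,7}:  v_{0} + v_{7} = 2·v_{1} — sig = [2:2]
  • {3,4}:  v_{3} + v_{4} = 2·v_{7} — sig = [2:2]
  • {4,5}:  v_{4} + v_{5} = 2·v_{1} — sig = [2:2]
  • {6,7}:  v_{6} + v_{7} = 2·v_{4} — sig = [2:2]
  • {0,4}:  v_{0} + v_{4} = 3·v_{1} — sig = [2:3]
  • {5,6}:  v_{5} + v_{6} = 3·v_{1} — sig = [2:3]
  • {0,6}:  v_{0} + v_{6} = 4·v_{1} — sig = [2:4]

so the primitive-relation signature multiset is
[[2:], [2:], [2:1], [2:1], [2:1], [2:1], [2:1], [2:1], [2:1], [2:1], [2:1], [2:1], [2:1,1], [2:2], [2:2], [2:2], [2:2], [2:3], [2:3], [2:4]]


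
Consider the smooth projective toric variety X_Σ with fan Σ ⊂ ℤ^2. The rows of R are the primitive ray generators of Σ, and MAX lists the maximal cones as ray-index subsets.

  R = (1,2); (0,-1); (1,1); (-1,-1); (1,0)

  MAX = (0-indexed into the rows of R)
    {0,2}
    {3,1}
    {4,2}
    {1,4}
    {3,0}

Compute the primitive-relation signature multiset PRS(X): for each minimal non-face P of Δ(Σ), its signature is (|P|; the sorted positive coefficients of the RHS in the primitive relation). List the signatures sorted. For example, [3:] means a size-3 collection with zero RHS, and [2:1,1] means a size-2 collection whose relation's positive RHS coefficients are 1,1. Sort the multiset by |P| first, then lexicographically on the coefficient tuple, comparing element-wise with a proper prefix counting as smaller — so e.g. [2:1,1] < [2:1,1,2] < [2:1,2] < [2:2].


|primitive collections| = 5. Relations:

  {2,3}:  v_{2} + v_{3} = 0 — sig = [2:]
  {0,1}:  v_{0} + v_{1} = v_{2} — sig = [2:1]
  {1,2}:  v_{1} + v_{2} = v_{4} — sig = [2:1]
  {3,4}:  v_{3} + v_{4} = v_{1} — sig = [2:1]
  {0,4}:  v_{0} + v_{4} = 2·v_{2} — sig = [2:2]

Signatures (|P|; sorted positive RHS coefficients), sorted:
    [2:]
    [2:1]
    [2:1]
    [2:1]
    [2:2]


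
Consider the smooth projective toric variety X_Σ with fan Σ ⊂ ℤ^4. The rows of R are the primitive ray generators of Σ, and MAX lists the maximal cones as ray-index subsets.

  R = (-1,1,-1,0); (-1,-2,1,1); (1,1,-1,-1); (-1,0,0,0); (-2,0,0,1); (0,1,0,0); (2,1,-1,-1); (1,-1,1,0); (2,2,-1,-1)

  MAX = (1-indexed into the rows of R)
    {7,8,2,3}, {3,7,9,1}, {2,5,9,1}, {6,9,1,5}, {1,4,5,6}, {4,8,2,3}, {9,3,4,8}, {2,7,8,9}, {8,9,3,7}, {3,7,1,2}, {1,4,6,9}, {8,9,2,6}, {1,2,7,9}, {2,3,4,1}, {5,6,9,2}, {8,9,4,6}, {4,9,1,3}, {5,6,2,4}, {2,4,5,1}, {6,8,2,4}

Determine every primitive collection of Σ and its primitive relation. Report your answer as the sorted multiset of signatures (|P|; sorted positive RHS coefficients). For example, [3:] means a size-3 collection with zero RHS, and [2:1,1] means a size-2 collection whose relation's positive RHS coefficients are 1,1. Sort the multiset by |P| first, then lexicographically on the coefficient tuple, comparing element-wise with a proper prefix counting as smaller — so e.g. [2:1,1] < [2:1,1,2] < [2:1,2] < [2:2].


11 collections generate NE(X_Σ); each relation:

  P = {1,8}:  v_{1} + v_{8} = 0 — sig = [2:]
  P = {3,5}:  v_{3} + v_{5} = v_{1} — sig = [2:1]
  P = {4,7}:  v_{4} + v_{7} = v_{3} — sig = [2:1]
  P = {6,7}:  v_{6} + v_{7} = v_{9} — sig = [2:1]
  P = {3,6}:  v_{3} + v_{6} = v_{4} + v_{9} — sig = [2:1,1]
  P = {5,8}:  v_{5} + v_{8} = v_{2} + v_{6} — sig = [2:1,1]
  P = {5,7}:  v_{5} + v_{7} = v_{1} + v_{2} + v_{9} — sig = [2:1,1,1]
  P = {2,4,9}:  v_{2} + v_{4} + v_{9} = 0 — sig = [3:]
  P = {1,2,6}:  v_{1} + v_{2} + v_{6} = v_{5} — sig = [3:1]
  P = {2,3,9}:  v_{2} + v_{3} + v_{9} = v_{7} — sig = [3:1]
  P = {4,5,9}:  v_{4} + v_{5} + v_{9} = v_{1} + v_{6} — sig = [3:1,1]

Sorted signature multiset PRS(X):
    |P|=2: 7 collections, coeffs (), (1), (1), (1), (1,1), (1,1), (1,1,1)
    |P|=3: 4 collections, coeffs (), (1), (1), (1,1)


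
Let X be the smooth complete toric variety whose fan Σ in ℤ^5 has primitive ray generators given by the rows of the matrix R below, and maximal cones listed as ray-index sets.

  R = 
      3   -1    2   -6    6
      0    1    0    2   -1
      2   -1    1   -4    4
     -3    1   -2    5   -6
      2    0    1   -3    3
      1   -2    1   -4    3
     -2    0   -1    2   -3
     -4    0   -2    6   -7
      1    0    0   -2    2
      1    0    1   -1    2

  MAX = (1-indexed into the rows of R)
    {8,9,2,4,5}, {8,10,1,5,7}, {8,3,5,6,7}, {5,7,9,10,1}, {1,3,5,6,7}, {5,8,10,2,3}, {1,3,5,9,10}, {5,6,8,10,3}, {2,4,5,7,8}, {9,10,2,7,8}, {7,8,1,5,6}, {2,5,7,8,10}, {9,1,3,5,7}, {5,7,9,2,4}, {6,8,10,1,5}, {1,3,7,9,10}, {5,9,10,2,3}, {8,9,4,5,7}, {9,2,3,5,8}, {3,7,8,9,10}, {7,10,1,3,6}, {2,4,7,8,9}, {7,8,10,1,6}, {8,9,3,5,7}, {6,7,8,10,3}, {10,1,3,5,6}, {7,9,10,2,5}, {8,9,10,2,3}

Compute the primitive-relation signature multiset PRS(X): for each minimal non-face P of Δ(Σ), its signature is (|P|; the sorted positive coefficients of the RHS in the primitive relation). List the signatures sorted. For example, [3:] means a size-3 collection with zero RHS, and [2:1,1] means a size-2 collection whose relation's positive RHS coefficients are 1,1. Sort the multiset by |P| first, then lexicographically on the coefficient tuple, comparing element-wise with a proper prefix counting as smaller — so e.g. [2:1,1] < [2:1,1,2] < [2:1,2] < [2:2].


14 collections generate NE(X_Σ); each relation:

  P={1,2}:  v_{1} + v_{2} = v_{5} + v_{10}  ⇒ sig = [2:1,1]
  P={1,4}:  v_{1} + v_{4} = v_{5} + v_{7}  ⇒ sig = [2:1,1]
  P={4,10}:  v_{4} + v_{10} = v_{2} + v_{7}  ⇒ sig = [2:1,1]
  P={3,4}:  v_{3} + v_{4} = v_{5} + v_{8} + v_{9}  ⇒ sig = [2:1,1,1]
  P={2,6}:  v_{2} + v_{6} = v_{3} + v_{5} + v_{8} + v_{10}  ⇒ sig = [2:1,1,1,1]
  P={4,6}:  v_{4} + v_{6} = v_{3} + v_{5} + v_{7} + v_{8}  ⇒ sig = [2:1,1,1,1]
  P={6,9}:  v_{6} + v_{9} = 2·v_{3} + v_{7}  ⇒ sig = [2:1,2]
  P={2,3,7}:  v_{2} + v_{3} + v_{7} = 0  ⇒ sig = [3:]
  P={1,3,8}:  v_{1} + v_{3} + v_{8} = v_{6}  ⇒ sig = [3:1]
  P={1,8,9}:  v_{1} + v_{8} + v_{9} = v_{3} + v_{7}  ⇒ sig = [3:1,1]
  P={5,8,9,10}:  v_{5} + v_{8} + v_{9} + v_{10} = 0  ⇒ sig = [4:]
  P={3,5,7,10}:  v_{3} + v_{5} + v_{7} + v_{10} = v_{1}  ⇒ sig = [4:1]
  P={5,6,7,10}:  v_{5} + v_{6} + v_{7} + v_{10} = 2·v_{1} + v_{8}  ⇒ sig = [4:1,2]
  P={2,5,7,8,9}:  v_{2} + v_{5} + v_{7} + v_{8} + v_{9} = v_{4}  ⇒ sig = [5:1]

Sorted signature multiset PRS(X):
{ [2:1,1] ×3,  [2:1,1,1],  [2:1,1,1,1] ×2,  [2:1,2],  [3:],  [3:1],  [3:1,1],  [4:],  [4:1],  [4:1,2],  [5:1] }


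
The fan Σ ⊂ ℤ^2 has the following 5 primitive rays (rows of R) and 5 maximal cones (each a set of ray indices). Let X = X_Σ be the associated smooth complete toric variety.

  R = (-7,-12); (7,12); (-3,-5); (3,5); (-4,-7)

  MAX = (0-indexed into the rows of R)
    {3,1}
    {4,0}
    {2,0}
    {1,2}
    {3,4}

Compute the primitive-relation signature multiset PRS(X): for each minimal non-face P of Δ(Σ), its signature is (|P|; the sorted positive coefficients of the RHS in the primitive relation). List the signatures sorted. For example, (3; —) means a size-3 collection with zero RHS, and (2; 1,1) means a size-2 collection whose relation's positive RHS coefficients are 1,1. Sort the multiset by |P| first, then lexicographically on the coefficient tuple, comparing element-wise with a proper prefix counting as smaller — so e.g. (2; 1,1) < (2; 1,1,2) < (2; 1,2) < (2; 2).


Σ has 5 primitive collections:

  {0,1}:  v_{0} + v_{1} = 0  →  sig = (2; —)
  {2,3}:  v_{2} + v_{3} = 0  →  sig = (2; —)
  {0,3}:  v_{0} + v_{3} = v_{4}  →  sig = (2; 1)
  {1,4}:  v_{1} + v_{4} = v_{3}  →  sig = (2; 1)
  {2,4}:  v_{2} + v_{4} = v_{0}  →  sig = (2; 1)

Signatures (|P|; sorted positive RHS coefficients), sorted:
    |P|=2: 5 collections, coeffs (), (), (1), (1), (1)


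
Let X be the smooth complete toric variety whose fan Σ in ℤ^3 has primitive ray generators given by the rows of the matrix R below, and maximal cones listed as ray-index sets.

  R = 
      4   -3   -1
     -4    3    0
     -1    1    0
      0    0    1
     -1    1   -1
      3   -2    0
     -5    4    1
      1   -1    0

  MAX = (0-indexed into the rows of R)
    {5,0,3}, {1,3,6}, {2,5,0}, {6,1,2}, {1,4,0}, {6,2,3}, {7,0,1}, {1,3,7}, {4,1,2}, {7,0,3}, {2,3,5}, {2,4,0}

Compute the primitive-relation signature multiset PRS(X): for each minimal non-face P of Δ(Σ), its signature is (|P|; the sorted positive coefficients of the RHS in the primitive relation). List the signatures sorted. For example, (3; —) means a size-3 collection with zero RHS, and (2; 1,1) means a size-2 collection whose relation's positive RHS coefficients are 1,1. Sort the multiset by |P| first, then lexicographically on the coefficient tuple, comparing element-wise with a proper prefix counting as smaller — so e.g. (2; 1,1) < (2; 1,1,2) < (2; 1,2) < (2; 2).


14 minimal non-faces of Δ(Σ) (on 8 rays):

  • {2,7}:  v_{2} + v_{7} = 0 ; sig = (2; —)
  • {0,6}:  v_{0} + v_{6} = v_{2} ; sig = (2; 1)
  • {1,5}:  v_{1} + v_{5} = v_{2} ; sig = (2; 1)
  • {3,4}:  v_{3} + v_{4} = v_{2} ; sig = (2; 1)
  • {4,7}:  v_{4} + v_{7} = v_{0} + v_{1} ; sig = (2; 1,1)
  • {5,7}:  v_{5} + v_{7} = v_{0} + v_{3} ; sig = (2; 1,1)
  • {6,7}:  v_{6} + v_{7} = v_{1} + v_{3} ; sig = (2; 1,1)
  • {4,5}:  v_{4} + v_{5} = v_{0} + 2·v_{2} ; sig = (2; 1,2)
  • {4,6}:  v_{4} + v_{6} = v_{1} + 2·v_{2} ; sig = (2; 1,2)
  • {5,6}:  v_{5} + v_{6} = 2·v_{2} + v_{3} ; sig = (2; 1,2)
  • {0,1,3}:  v_{0} + v_{1} + v_{3} = 0 ; sig = (3; —)
  • {0,1,2}:  v_{0} + v_{1} + v_{2} = v_{4} ; sig = (3; 1)
  • {0,2,3}:  v_{0} + v_{2} + v_{3} = v_{5} ; sig = (3; 1)
  • {1,2,3}:  v_{1} + v_{2} + v_{3} = v_{6} ; sig = (3; 1)

Sorted signature multiset PRS(X):
    (2; —)
    (2; 1)
    (2; 1)
    (2; 1)
    (2; 1,1)
    (2; 1,1)
    (2; 1,1)
    (2; 1,2)
    (2; 1,2)
    (2; 1,2)
    (3; —)
    (3; 1)
    (3; 1)
    (3; 1)


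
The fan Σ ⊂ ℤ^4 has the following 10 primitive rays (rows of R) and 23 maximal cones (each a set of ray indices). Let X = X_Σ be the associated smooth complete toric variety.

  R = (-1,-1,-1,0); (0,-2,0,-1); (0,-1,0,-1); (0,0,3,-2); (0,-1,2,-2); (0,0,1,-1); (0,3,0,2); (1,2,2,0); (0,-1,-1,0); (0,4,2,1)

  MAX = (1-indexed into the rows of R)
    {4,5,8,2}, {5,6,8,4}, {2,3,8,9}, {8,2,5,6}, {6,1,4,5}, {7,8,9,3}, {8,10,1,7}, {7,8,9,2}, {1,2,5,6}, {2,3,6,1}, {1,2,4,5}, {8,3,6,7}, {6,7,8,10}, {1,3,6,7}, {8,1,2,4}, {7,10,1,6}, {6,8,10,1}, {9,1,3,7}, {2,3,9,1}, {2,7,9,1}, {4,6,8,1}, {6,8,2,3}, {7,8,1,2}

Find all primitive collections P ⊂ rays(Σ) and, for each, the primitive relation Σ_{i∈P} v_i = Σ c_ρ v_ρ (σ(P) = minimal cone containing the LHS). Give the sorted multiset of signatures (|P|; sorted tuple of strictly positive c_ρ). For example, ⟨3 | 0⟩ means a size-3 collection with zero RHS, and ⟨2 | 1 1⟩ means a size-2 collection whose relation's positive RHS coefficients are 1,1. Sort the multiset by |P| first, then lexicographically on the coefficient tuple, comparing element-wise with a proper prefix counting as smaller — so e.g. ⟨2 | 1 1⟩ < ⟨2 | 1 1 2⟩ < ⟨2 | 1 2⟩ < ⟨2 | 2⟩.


Σ has 20 primitive collections:

  P = {4,9}:  v_{4} + v_{9} = v_{5}  ⟹  sig = ⟨2 | 1⟩
  P = {6,9}:  v_{6} + v_{9} = v_{3}  ⟹  sig = ⟨2 | 1⟩
  P = {3,4}:  v_{3} + v_{4} = v_{5} + v_{6}  ⟹  sig = ⟨2 | 1 1⟩
  P = {5,9}:  v_{5} + v_{9} = v_{2} + v_{6}  ⟹  sig = ⟨2 | 1 1⟩
  P = {9,10}:  v_{9} + v_{10} = v_{6} + v_{7}  ⟹  sig = ⟨2 | 1 1⟩
  P = {3,5}:  v_{3} + v_{5} = v_{2} + 2·v_{6}  ⟹  sig = ⟨2 | 1 2⟩
  P = {3,10}:  v_{3} + v_{10} = 2·v_{6} + v_{7}  ⟹  sig = ⟨2 | 1 2⟩
  P = {5,10}:  v_{5} + v_{10} = 3·v_{1} + v_{6} + 3·v_{8}  ⟹  sig = ⟨2 | 1 3 3⟩
  P = {4,10}:  v_{4} + v_{10} = 4·v_{1} + v_{6} + 4·v_{8}  ⟹  sig = ⟨2 | 1 4 4⟩
  P = {2,10}:  v_{2} + v_{10} = 2·v_{1} + 2·v_{8}  ⟹  sig = ⟨2 | 2 2⟩
  P = {5,7}:  v_{5} + v_{7} = 2·v_{1} + 2·v_{8}  ⟹  sig = ⟨2 | 2 2⟩
  P = {4,7}:  v_{4} + v_{7} = 3·v_{1} + 3·v_{8}  ⟹  sig = ⟨2 | 3 3⟩
  P = {1,8,9}:  v_{1} + v_{8} + v_{9} = 0  ⟹  sig = ⟨3 | 0⟩
  P = {2,3,7}:  v_{2} + v_{3} + v_{7} = 0  ⟹  sig = ⟨3 | 0⟩
  P = {1,3,8}:  v_{1} + v_{3} + v_{8} = v_{6}  ⟹  sig = ⟨3 | 1⟩
  P = {1,5,8}:  v_{1} + v_{5} + v_{8} = v_{4}  ⟹  sig = ⟨3 | 1⟩
  P = {2,6,7}:  v_{2} + v_{6} + v_{7} = v_{1} + v_{8}  ⟹  sig = ⟨3 | 1 1⟩
  P = {2,4,6}:  v_{2} + v_{4} + v_{6} = 2·v_{5}  ⟹  sig = ⟨3 | 2⟩
  P = {1,2,6,8}:  v_{1} + v_{2} + v_{6} + v_{8} = v_{5}  ⟹  sig = ⟨4 | 1⟩
  P = {1,6,7,8}:  v_{1} + v_{6} + v_{7} + v_{8} = v_{10}  ⟹  sig = ⟨4 | 1⟩

Sorted signature multiset PRS(X):
    |P|=2: 12 collections, coeffs (1), (1), (1,1), (1,1), (1,1), (1,2), (1,2), (1,3,3), (1,4,4), (2,2), (2,2), (3,3)
    |P|=3: 6 collections, coeffs (), (), (1), (1), (1,1), (2)
    |P|=4: 2 collections, coeffs (1), (1)


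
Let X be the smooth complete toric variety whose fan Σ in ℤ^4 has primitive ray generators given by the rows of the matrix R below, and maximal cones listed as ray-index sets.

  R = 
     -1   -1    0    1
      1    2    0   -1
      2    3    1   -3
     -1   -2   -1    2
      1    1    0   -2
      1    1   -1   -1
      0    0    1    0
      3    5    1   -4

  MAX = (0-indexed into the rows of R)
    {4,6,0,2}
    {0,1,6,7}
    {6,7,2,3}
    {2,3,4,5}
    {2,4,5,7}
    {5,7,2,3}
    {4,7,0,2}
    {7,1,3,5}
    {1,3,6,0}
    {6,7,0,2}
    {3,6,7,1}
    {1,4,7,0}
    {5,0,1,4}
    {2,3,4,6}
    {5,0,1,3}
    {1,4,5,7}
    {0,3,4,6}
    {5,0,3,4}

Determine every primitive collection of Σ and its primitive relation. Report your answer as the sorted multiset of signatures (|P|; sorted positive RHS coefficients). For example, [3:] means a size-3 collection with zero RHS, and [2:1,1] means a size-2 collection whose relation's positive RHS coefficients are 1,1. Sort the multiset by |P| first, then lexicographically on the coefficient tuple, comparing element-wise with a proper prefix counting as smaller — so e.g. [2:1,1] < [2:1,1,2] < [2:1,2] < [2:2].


10 minimal non-faces of Δ(Σ) (on 8 rays):

  P={1,2}:  v_{1} + v_{2} = v_{7} — sig = [2:1]
  P={5,6}:  v_{5} + v_{6} = v_{2} + v_{3} — sig = [2:1,1]
  P={0,2,3}:  v_{0} + v_{2} + v_{3} = 0 — sig = [3:]
  P={0,3,7}:  v_{0} + v_{3} + v_{7} = v_{1} — sig = [3:1]
  P={1,3,4}:  v_{1} + v_{3} + v_{4} = v_{5} — sig = [3:1]
  P={1,4,6}:  v_{1} + v_{4} + v_{6} = v_{2} — sig = [3:1]
  P={0,2,5}:  v_{0} + v_{2} + v_{5} = v_{1} + v_{4} — sig = [3:1,1]
  P={3,4,7}:  v_{3} + v_{4} + v_{7} = v_{2} + v_{5} — sig = [3:1,1]
  P={0,5,7}:  v_{0} + v_{5} + v_{7} = 2·v_{1} + v_{4} — sig = [3:1,2]
  P={4,6,7}:  v_{4} + v_{6} + v_{7} = 2·v_{2} — sig = [3:2]

Hence PRS(X_Σ) =
[[2:1], [2:1,1], [3:], [3:1], [3:1], [3:1], [3:1,1], [3:1,1], [3:1,2], [3:2]]


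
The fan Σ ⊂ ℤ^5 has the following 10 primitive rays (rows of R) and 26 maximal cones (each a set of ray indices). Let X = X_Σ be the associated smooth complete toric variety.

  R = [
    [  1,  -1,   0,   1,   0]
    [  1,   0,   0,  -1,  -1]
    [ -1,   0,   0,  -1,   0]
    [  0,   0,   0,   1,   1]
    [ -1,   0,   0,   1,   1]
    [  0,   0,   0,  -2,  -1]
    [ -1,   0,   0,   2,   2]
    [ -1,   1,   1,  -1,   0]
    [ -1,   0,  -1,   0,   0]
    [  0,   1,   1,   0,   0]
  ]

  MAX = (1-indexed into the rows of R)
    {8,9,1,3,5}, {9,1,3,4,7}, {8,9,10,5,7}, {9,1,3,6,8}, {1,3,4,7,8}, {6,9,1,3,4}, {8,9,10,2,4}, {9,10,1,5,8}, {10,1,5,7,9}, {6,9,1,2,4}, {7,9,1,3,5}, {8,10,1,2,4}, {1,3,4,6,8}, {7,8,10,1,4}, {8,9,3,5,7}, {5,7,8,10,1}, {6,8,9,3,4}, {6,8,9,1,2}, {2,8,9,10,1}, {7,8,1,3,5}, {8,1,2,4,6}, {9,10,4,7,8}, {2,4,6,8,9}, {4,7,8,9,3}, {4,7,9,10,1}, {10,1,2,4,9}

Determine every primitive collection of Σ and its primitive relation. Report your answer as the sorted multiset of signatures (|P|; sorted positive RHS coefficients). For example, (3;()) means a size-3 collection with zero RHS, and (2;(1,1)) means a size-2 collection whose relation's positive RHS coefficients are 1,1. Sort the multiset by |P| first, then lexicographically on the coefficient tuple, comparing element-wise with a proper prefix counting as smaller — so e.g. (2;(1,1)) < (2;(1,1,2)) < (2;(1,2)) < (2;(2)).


The 10 primitive collections of Σ (r=10, n=5):

  P={2,5}:  v_{2} + v_{5} = 0  →  sig = (2;())
  P={2,3}:  v_{2} + v_{3} = v_{6}  →  sig = (2;(1))
  P={2,7}:  v_{2} + v_{7} = v_{4}  →  sig = (2;(1))
  P={3,10}:  v_{3} + v_{10} = v_{8}  →  sig = (2;(1))
  P={4,5}:  v_{4} + v_{5} = v_{7}  →  sig = (2;(1))
  P={5,6}:  v_{5} + v_{6} = v_{3}  →  sig = (2;(1))
  P={6,7}:  v_{6} + v_{7} = v_{3} + v_{4}  →  sig = (2;(1,1))
  P={6,10}:  v_{6} + v_{10} = v_{2} + v_{8}  →  sig = (2;(1,1))
  P={1,4,8,9}:  v_{1} + v_{4} + v_{8} + v_{9} = v_{5}  →  sig = (4;(1))
  P={1,7,8,9}:  v_{1} + v_{7} + v_{8} + v_{9} = 2·v_{5}  →  sig = (4;(2))

Hence PRS(X_Σ) =
[(2;()), (2;(1)), (2;(1)), (2;(1)), (2;(1)), (2;(1)), (2;(1,1)), (2;(1,1)), (4;(1)), (4;(2))]


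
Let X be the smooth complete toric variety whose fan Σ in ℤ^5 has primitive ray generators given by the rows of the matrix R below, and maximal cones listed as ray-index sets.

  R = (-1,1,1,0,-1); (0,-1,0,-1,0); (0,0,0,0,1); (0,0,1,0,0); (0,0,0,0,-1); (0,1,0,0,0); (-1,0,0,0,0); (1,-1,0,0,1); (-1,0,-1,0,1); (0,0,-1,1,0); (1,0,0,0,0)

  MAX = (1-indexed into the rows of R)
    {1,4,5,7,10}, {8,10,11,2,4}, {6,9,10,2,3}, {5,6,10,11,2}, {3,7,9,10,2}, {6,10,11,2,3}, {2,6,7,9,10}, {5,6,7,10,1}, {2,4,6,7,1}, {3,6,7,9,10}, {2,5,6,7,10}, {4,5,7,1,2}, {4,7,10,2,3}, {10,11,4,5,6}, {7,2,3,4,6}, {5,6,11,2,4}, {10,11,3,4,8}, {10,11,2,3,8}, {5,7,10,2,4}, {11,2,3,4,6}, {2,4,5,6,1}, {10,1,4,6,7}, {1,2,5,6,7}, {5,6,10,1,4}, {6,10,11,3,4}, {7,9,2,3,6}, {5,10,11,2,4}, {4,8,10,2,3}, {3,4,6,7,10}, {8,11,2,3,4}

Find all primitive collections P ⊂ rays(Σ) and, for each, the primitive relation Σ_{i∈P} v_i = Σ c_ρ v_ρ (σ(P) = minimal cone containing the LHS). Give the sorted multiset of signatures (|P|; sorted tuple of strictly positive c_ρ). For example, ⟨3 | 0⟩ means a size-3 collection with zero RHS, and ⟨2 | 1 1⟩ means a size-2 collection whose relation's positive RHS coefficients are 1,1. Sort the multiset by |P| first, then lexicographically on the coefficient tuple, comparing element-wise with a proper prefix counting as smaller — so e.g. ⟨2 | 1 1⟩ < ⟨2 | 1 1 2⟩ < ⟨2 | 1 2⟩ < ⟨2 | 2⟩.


18 collections generate NE(X_Σ); each relation:

  P={3,5}:  v_{3} + v_{5} = 0 — sig = ⟨2 | 0⟩
  P={7,11}:  v_{7} + v_{11} = 0 — sig = ⟨2 | 0⟩
  P={1,8}:  v_{1} + v_{8} = v_{4} — sig = ⟨2 | 1⟩
  P={4,9}:  v_{4} + v_{9} = v_{3} + v_{7} — sig = ⟨2 | 1 1⟩
  P={6,8}:  v_{6} + v_{8} = v_{3} + v_{11} — sig = ⟨2 | 1 1⟩
  P={1,3}:  v_{1} + v_{3} = v_{4} + v_{6} + v_{7} — sig = ⟨2 | 1 1 1⟩
  P={1,11}:  v_{1} + v_{11} = v_{4} + v_{5} + v_{6} — sig = ⟨2 | 1 1 1⟩
  P={5,8}:  v_{5} + v_{8} = v_{2} + v_{4} + v_{10} + v_{11} — sig = ⟨2 | 1 1 1 1⟩
  P={5,9}:  v_{5} + v_{9} = v_{2} + v_{6} + v_{7} + v_{10} — sig = ⟨2 | 1 1 1 1⟩
  P={7,8}:  v_{7} + v_{8} = v_{2} + v_{3} + v_{4} + v_{10} — sig = ⟨2 | 1 1 1 1⟩
  P={9,11}:  v_{9} + v_{11} = v_{2} + v_{3} + v_{6} + v_{10} — sig = ⟨2 | 1 1 1 1⟩
  P={8,9}:  v_{8} + v_{9} = v_{2} + 2·v_{3} + v_{10} — sig = ⟨2 | 1 1 2⟩
  P={1,9}:  v_{1} + v_{9} = v_{6} + 2·v_{7} — sig = ⟨2 | 1 2⟩
  P={1,2,10}:  v_{1} + v_{2} + v_{10} = v_{5} + v_{7} — sig = ⟨3 | 1 1⟩
  P={2,4,6,10}:  v_{2} + v_{4} + v_{6} + v_{10} = 0 — sig = ⟨4 | 0⟩
  P={4,5,6,7}:  v_{4} + v_{5} + v_{6} + v_{7} = v_{1} — sig = ⟨4 | 1⟩
  P={2,3,4,10,11}:  v_{2} + v_{3} + v_{4} + v_{10} + v_{11} = v_{8} — sig = ⟨5 | 1⟩
  P={2,3,6,7,10}:  v_{2} + v_{3} + v_{6} + v_{7} + v_{10} = v_{9} — sig = ⟨5 | 1⟩

so the primitive-relation signature multiset is
    ⟨2 | 0⟩
    ⟨2 | 0⟩
    ⟨2 | 1⟩
    ⟨2 | 1 1⟩
    ⟨2 | 1 1⟩
    ⟨2 | 1 1 1⟩
    ⟨2 | 1 1 1⟩
    ⟨2 | 1 1 1 1⟩
    ⟨2 | 1 1 1 1⟩
    ⟨2 | 1 1 1 1⟩
    ⟨2 | 1 1 1 1⟩
    ⟨2 | 1 1 2⟩
    ⟨2 | 1 2⟩
    ⟨3 | 1 1⟩
    ⟨4 | 0⟩
    ⟨4 | 1⟩
    ⟨5 | 1⟩
    ⟨5 | 1⟩


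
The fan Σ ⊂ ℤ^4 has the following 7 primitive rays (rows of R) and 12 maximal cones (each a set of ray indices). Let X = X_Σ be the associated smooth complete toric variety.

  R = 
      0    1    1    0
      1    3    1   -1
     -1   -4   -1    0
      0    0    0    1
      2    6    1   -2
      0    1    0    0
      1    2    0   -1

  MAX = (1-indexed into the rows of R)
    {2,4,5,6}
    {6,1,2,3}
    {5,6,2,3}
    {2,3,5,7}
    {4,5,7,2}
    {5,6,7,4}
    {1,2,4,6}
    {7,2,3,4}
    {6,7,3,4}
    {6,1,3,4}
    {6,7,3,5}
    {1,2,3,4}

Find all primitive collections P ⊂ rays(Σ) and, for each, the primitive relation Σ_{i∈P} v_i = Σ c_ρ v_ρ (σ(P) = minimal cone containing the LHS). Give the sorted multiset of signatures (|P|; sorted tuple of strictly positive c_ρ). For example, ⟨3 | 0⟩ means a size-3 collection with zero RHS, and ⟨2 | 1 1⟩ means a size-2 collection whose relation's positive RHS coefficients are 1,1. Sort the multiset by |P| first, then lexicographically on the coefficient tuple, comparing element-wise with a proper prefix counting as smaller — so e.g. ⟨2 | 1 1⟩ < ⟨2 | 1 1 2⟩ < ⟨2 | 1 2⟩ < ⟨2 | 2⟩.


The 5 primitive collections of Σ (r=7, n=4):

  P = {1,7}:  v_{1} + v_{7} = v_{2}  ⟹  sig = ⟨2 | 1⟩
  P = {1,5}:  v_{1} + v_{5} = 2·v_{2} + v_{6}  ⟹  sig = ⟨2 | 1 2⟩
  P = {2,6,7}:  v_{2} + v_{6} + v_{7} = v_{5}  ⟹  sig = ⟨3 | 1⟩
  P = {3,4,5}:  v_{3} + v_{4} + v_{5} = v_{7}  ⟹  sig = ⟨3 | 1⟩
  P = {2,3,4,6}:  v_{2} + v_{3} + v_{4} + v_{6} = 0  ⟹  sig = ⟨4 | 0⟩

Signatures (|P|; sorted positive RHS coefficients), sorted:
{ ⟨2 | 1⟩,  ⟨2 | 1 2⟩,  ⟨3 | 1⟩ ×2,  ⟨4 | 0⟩ }


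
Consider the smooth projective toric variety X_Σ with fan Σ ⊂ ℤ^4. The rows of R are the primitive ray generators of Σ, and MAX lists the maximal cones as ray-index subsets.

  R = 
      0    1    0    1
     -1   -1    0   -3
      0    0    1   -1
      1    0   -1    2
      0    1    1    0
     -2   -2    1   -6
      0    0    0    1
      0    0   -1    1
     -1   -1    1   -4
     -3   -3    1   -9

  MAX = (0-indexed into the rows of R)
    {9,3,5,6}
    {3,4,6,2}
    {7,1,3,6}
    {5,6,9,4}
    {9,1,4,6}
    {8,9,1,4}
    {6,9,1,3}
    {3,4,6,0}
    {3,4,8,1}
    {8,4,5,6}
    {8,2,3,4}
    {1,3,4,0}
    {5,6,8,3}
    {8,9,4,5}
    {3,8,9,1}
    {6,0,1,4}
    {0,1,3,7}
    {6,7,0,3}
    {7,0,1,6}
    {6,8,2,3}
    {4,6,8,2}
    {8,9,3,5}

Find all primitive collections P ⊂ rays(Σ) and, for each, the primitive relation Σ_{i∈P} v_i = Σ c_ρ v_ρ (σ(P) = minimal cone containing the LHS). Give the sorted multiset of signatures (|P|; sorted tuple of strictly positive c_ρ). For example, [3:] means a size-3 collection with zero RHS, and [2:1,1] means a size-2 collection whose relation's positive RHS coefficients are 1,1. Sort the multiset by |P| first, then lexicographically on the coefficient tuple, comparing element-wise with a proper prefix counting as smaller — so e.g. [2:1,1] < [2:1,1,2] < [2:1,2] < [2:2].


|primitive collections| = 20. Relations:

  {2,7}:  v_{2} + v_{7} = 0  →  sig = [2:]
  {0,2}:  v_{0} + v_{2} = v_{4}  →  sig = [2:1]
  {1,2}:  v_{1} + v_{2} = v_{8}  →  sig = [2:1]
  {1,5}:  v_{1} + v_{5} = v_{9}  →  sig = [2:1]
  {4,7}:  v_{4} + v_{7} = v_{0}  →  sig = [2:1]
  {7,8}:  v_{7} + v_{8} = v_{1}  →  sig = [2:1]
  {0,8}:  v_{0} + v_{8} = v_{1} + v_{4}  →  sig = [2:1,1]
  {2,9}:  v_{2} + v_{9} = v_{5} + v_{8}  →  sig = [2:1,1]
  {0,5}:  v_{0} + v_{5} = 2·v_{1} + v_{4} + v_{6}  →  sig = [2:1,1,2]
  {0,9}:  v_{0} + v_{9} = 3·v_{1} + v_{4} + v_{6}  →  sig = [2:1,1,3]
  {2,5}:  v_{2} + v_{5} = v_{6} + 2·v_{8}  →  sig = [2:1,2]
  {5,7}:  v_{5} + v_{7} = 2·v_{1} + v_{6}  →  sig = [2:1,2]
  {7,9}:  v_{7} + v_{9} = 3·v_{1} + v_{6}  →  sig = [2:1,3]
  {1,6,8}:  v_{1} + v_{6} + v_{8} = v_{5}  →  sig = [3:1]
  {3,4,5}:  v_{3} + v_{4} + v_{5} = v_{8}  →  sig = [3:1]
  {3,4,9}:  v_{3} + v_{4} + v_{9} = v_{1} + v_{8}  →  sig = [3:1,1]
  {6,8,9}:  v_{6} + v_{8} + v_{9} = 2·v_{5}  →  sig = [3:2]
  {1,3,4,6}:  v_{1} + v_{3} + v_{4} + v_{6} = 0  →  sig = [4:]
  {0,1,3,6}:  v_{0} + v_{1} + v_{3} + v_{6} = v_{7}  →  sig = [4:1]
  {3,4,6,8}:  v_{3} + v_{4} + v_{6} + v_{8} = v_{2}  →  sig = [4:1]

Sorted signature multiset PRS(X):
    [2:]
    [2:1]
    [2:1]
    [2:1]
    [2:1]
    [2:1]
    [2:1,1]
    [2:1,1]
    [2:1,1,2]
    [2:1,1,3]
    [2:1,2]
    [2:1,2]
    [2:1,3]
    [3:1]
    [3:1]
    [3:1,1]
    [3:2]
    [4:]
    [4:1]
    [4:1]


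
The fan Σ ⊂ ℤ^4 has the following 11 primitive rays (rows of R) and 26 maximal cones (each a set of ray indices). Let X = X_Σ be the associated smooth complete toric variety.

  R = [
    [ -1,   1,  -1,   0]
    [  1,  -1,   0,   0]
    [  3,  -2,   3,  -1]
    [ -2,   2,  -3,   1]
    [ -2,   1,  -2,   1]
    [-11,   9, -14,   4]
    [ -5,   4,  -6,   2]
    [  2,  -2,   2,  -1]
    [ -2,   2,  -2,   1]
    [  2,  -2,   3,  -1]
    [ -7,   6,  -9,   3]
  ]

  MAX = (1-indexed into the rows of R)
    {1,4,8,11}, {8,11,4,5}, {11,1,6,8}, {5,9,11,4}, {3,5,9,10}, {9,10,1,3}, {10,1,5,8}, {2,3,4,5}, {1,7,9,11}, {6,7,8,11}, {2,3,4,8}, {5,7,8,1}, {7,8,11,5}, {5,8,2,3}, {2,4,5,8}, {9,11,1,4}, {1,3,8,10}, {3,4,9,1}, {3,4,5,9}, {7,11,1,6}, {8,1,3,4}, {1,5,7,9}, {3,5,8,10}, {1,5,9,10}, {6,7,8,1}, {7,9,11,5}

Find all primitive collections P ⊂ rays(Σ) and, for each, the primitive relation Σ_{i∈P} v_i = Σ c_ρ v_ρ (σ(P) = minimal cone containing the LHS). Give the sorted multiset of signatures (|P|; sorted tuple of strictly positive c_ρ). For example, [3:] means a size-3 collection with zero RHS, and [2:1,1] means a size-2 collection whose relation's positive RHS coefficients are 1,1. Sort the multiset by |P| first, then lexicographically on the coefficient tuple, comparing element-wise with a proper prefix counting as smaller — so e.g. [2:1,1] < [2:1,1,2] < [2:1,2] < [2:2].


Δ(Σ) — 11 vertices, 23 min non-faces:

  P = {4,10}:  v_{4} + v_{10} = 0 ; sig = [2:]
  P = {8,9}:  v_{8} + v_{9} = 0 ; sig = [2:]
  P = {3,7}:  v_{3} + v_{7} = v_{4} ; sig = [2:1]
  P = {4,7}:  v_{4} + v_{7} = v_{11} ; sig = [2:1]
  P = {10,11}:  v_{10} + v_{11} = v_{7} ; sig = [2:1]
  P = {1,2}:  v_{1} + v_{2} = v_{4} + v_{8} ; sig = [2:1,1]
  P = {7,10}:  v_{7} + v_{10} = v_{1} + v_{5} ; sig = [2:1,1]
  P = {2,9}:  v_{2} + v_{9} = v_{3} + v_{4} + v_{5} ; sig = [2:1,1,1]
  P = {2,10}:  v_{2} + v_{10} = v_{3} + v_{5} + v_{8} ; sig = [2:1,1,1]
  P = {6,9}:  v_{6} + v_{9} = v_{1} + v_{7} + v_{11} ; sig = [2:1,1,1]
  P = {3,6}:  v_{3} + v_{6} = v_{1} + v_{4} + v_{8} + v_{11} ; sig = [2:1,1,1,1]
  P = {2,7}:  v_{2} + v_{7} = 2·v_{4} + v_{5} + v_{8} ; sig = [2:1,1,2]
  P = {4,6}:  v_{4} + v_{6} = v_{1} + v_{8} + 2·v_{11} ; sig = [2:1,1,2]
  P = {6,10}:  v_{6} + v_{10} = v_{1} + 2·v_{7} + v_{8} ; sig = [2:1,1,2]
  P = {2,11}:  v_{2} + v_{11} = 3·v_{4} + v_{5} + v_{8} ; sig = [2:1,1,3]
  P = {5,6}:  v_{5} + v_{6} = 3·v_{7} + v_{8} ; sig = [2:1,3]
  P = {3,11}:  v_{3} + v_{11} = 2·v_{4} ; sig = [2:2]
  P = {2,6}:  v_{2} + v_{6} = 2·v_{8} + 2·v_{11} ; sig = [2:2,2]
  P = {1,3,5}:  v_{1} + v_{3} + v_{5} = 0 ; sig = [3:]
  P = {1,4,5}:  v_{1} + v_{4} + v_{5} = v_{7} ; sig = [3:1]
  P = {1,5,11}:  v_{1} + v_{5} + v_{11} = 2·v_{7} ; sig = [3:2]
  P = {1,7,8,11}:  v_{1} + v_{7} + v_{8} + v_{11} = v_{6} ; sig = [4:1]
  P = {3,4,5,8}:  v_{3} + v_{4} + v_{5} + v_{8} = v_{2} ; sig = [4:1]

Sorted signature multiset PRS(X):
    [2:]
    [2:]
    [2:1]
    [2:1]
    [2:1]
    [2:1,1]
    [2:1,1]
    [2:1,1,1]
    [2:1,1,1]
    [2:1,1,1]
    [2:1,1,1,1]
    [2:1,1,2]
    [2:1,1,2]
    [2:1,1,2]
    [2:1,1,3]
    [2:1,3]
    [2:2]
    [2:2,2]
    [3:]
    [3:1]
    [3:2]
    [4:1]
    [4:1]


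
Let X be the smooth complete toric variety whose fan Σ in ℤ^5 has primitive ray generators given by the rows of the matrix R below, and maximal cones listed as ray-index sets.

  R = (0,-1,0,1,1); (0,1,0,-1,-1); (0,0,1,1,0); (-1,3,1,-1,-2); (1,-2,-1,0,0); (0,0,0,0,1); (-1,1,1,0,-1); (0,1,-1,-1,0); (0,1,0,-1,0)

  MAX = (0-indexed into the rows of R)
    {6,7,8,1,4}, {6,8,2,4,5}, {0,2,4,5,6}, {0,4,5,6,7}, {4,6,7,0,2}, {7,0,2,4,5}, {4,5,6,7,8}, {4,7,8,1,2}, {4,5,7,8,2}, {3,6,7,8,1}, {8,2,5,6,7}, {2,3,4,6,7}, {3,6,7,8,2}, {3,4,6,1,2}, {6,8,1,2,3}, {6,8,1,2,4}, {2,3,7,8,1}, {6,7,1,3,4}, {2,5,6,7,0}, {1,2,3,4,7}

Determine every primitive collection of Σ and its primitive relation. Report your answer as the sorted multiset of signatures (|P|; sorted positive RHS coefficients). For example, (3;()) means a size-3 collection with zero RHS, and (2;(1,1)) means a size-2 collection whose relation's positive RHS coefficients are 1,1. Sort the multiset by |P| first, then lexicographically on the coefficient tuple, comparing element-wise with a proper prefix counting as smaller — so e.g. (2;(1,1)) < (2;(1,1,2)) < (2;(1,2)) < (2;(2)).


9 collections generate NE(X_Σ); each relation:

  {0,1}:  v_{0} + v_{1} = 0  so sig = (2;())
  {0,8}:  v_{0} + v_{8} = v_{5}  so sig = (2;(1))
  {1,5}:  v_{1} + v_{5} = v_{8}  so sig = (2;(1))
  {0,3}:  v_{0} + v_{3} = v_{2} + v_{6} + v_{7}  so sig = (2;(1,1,1))
  {3,5}:  v_{3} + v_{5} = v_{2} + v_{6} + v_{7} + v_{8}  so sig = (2;(1,1,1,1))
  {3,4,8}:  v_{3} + v_{4} + v_{8} = 2·v_{1}  so sig = (3;(2))
  {1,2,6,7}:  v_{1} + v_{2} + v_{6} + v_{7} = v_{3}  so sig = (4;(1))
  {2,4,5,6,7}:  v_{2} + v_{4} + v_{5} + v_{6} + v_{7} = 0  so sig = (5;())
  {2,4,6,7,8}:  v_{2} + v_{4} + v_{6} + v_{7} + v_{8} = v_{1}  so sig = (5;(1))

Hence PRS(X_Σ) =
    |P|=2: 5 collections, coeffs (), (1), (1), (1,1,1), (1,1,1,1)
    |P|=3: 1 collection, coeffs (2)
    |P|=4: 1 collection, coeffs (1)
    |P|=5: 2 collections, coeffs (), (1)


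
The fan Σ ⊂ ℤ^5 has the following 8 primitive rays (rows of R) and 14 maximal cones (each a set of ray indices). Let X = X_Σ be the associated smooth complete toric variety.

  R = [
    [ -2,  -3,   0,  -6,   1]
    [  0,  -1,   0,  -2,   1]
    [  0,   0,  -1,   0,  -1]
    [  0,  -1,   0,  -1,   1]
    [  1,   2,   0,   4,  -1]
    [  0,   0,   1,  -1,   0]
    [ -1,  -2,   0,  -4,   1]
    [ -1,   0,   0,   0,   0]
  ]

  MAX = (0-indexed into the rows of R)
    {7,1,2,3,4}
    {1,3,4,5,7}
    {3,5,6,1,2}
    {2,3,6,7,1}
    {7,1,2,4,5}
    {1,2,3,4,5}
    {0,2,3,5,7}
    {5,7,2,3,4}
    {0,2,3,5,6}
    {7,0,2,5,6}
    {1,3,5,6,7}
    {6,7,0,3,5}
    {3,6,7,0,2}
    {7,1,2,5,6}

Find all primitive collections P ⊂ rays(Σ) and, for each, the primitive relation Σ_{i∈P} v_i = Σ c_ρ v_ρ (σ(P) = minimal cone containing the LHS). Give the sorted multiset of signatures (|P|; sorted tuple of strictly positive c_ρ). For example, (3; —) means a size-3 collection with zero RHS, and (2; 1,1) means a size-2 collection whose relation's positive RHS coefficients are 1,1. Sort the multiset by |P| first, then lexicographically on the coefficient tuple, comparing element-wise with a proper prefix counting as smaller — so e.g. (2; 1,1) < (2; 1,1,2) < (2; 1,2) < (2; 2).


The 5 primitive collections of Σ (r=8, n=5):

  P = {4,6}:  v_{4} + v_{6} = 0  →  sig = (2; —)
  P = {0,4}:  v_{0} + v_{4} = v_{2} + v_{3} + v_{5} + v_{7}  →  sig = (2; 1,1,1,1)
  P = {0,1}:  v_{0} + v_{1} = 2·v_{6}  →  sig = (2; 2)
  P = {1,2,3,5,7}:  v_{1} + v_{2} + v_{3} + v_{5} + v_{7} = v_{6}  →  sig = (5; 1)
  P = {2,3,5,6,7}:  v_{2} + v_{3} + v_{5} + v_{6} + v_{7} = v_{0}  →  sig = (5; 1)

Sorted signature multiset PRS(X):
{ (2; —),  (2; 1,1,1,1),  (2; 2),  (5; 1) ×2 }


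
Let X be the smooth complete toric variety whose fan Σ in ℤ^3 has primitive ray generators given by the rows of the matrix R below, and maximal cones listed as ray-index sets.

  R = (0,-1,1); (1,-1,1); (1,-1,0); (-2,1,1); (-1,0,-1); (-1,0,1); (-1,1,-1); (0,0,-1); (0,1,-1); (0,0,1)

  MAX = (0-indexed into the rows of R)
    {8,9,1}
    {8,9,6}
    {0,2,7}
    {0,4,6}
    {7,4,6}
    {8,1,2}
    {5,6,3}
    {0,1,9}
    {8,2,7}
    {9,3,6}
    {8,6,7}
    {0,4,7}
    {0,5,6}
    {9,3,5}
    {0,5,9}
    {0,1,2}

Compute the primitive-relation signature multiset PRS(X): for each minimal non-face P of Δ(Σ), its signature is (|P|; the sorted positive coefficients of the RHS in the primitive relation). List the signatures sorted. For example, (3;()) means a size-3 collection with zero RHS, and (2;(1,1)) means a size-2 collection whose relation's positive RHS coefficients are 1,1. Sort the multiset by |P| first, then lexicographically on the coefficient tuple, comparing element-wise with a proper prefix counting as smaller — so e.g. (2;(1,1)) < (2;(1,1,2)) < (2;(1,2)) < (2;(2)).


The 24 primitive collections of Σ (r=10, n=3):

  P = {0,8}:  v_{0} + v_{8} = 0  ⟹  sig = (2;())
  P = {1,6}:  v_{1} + v_{6} = 0  ⟹  sig = (2;())
  P = {7,9}:  v_{7} + v_{9} = 0  ⟹  sig = (2;())
  P = {1,7}:  v_{1} + v_{7} = v_{2}  ⟹  sig = (2;(1))
  P = {2,3}:  v_{2} + v_{3} = v_{5}  ⟹  sig = (2;(1))
  P = {2,5}:  v_{2} + v_{5} = v_{0}  ⟹  sig = (2;(1))
  P = {2,6}:  v_{2} + v_{6} = v_{7}  ⟹  sig = (2;(1))
  P = {2,9}:  v_{2} + v_{9} = v_{1}  ⟹  sig = (2;(1))
  P = {1,3}:  v_{1} + v_{3} = v_{5} + v_{9}  ⟹  sig = (2;(1,1))
  P = {1,4}:  v_{1} + v_{4} = v_{0} + v_{7}  ⟹  sig = (2;(1,1))
  P = {1,5}:  v_{1} + v_{5} = v_{0} + v_{9}  ⟹  sig = (2;(1,1))
  P = {3,7}:  v_{3} + v_{7} = v_{5} + v_{6}  ⟹  sig = (2;(1,1))
  P = {4,8}:  v_{4} + v_{8} = v_{6} + v_{7}  ⟹  sig = (2;(1,1))
  P = {4,9}:  v_{4} + v_{9} = v_{0} + v_{6}  ⟹  sig = (2;(1,1))
  P = {5,7}:  v_{5} + v_{7} = v_{0} + v_{6}  ⟹  sig = (2;(1,1))
  P = {5,8}:  v_{5} + v_{8} = v_{6} + v_{9}  ⟹  sig = (2;(1,1))
  P = {3,4}:  v_{3} + v_{4} = v_{0} + v_{5} + 2·v_{6}  ⟹  sig = (2;(1,1,2))
  P = {2,4}:  v_{2} + v_{4} = v_{0} + 2·v_{7}  ⟹  sig = (2;(1,2))
  P = {0,3}:  v_{0} + v_{3} = 2·v_{5}  ⟹  sig = (2;(2))
  P = {3,8}:  v_{3} + v_{8} = 2·v_{6} + 2·v_{9}  ⟹  sig = (2;(2,2))
  P = {4,5}:  v_{4} + v_{5} = 2·v_{0} + 2·v_{6}  ⟹  sig = (2;(2,2))
  P = {0,6,7}:  v_{0} + v_{6} + v_{7} = v_{4}  ⟹  sig = (3;(1))
  P = {0,6,9}:  v_{0} + v_{6} + v_{9} = v_{5}  ⟹  sig = (3;(1))
  P = {5,6,9}:  v_{5} + v_{6} + v_{9} = v_{3}  ⟹  sig = (3;(1))

Signatures (|P|; sorted positive RHS coefficients), sorted:
{ (2;()) ×3,  (2;(1)) ×5,  (2;(1,1)) ×8,  (2;(1,1,2)),  (2;(1,2)),  (2;(2)),  (2;(2,2)) ×2,  (3;(1)) ×3 }
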